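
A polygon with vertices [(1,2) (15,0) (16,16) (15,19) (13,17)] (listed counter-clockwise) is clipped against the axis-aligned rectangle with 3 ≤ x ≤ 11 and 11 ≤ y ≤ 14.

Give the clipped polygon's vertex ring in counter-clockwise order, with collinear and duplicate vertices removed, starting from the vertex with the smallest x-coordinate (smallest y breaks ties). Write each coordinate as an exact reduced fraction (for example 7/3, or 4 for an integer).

1. After x ≥ 3: [(3,9/2) (3,12/7) (15,0) (16,16) (15,19) (13,17)]
2. After x ≤ 11: [(11,29/2) (3,9/2) (3,12/7) (11,4/7)]
3. After y ≥ 11: [(11,11) (11,29/2) (41/5,11)]
4. After y ≤ 14: [(11,11) (11,14) (53/5,14) (41/5,11)]
5. Canonical ring: [(41/5,11) (11,11) (11,14) (53/5,14)]

Clipped polygon: [(41/5,11) (11,11) (11,14) (53/5,14)]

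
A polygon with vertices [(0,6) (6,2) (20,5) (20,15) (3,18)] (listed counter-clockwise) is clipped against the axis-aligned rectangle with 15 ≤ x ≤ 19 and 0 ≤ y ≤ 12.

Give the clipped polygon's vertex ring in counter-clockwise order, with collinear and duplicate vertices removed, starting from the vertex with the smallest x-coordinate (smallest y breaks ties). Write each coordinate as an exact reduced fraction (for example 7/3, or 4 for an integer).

Clipped polygon: [(15,55/14) (19,67/14) (19,12) (15,12)]

1. After x ≥ 15: [(15,55/14) (20,5) (20,15) (15,270/17)]
2. After x ≤ 19: [(15,55/14) (19,67/14) (19,258/17) (15,270/17)]
3. After y ≥ 0: [(15,55/14) (19,67/14) (19,258/17) (15,270/17)]
4. After y ≤ 12: [(15,12) (15,55/14) (19,67/14) (19,12)]
5. Canonical ring: [(15,55/14) (19,67/14) (19,12) (15,12)]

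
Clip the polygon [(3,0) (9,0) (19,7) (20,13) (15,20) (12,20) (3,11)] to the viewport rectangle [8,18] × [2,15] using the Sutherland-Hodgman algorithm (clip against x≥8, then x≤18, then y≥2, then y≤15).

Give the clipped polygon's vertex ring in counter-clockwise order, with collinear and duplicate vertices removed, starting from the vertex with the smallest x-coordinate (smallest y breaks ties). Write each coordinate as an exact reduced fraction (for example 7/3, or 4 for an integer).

1. After x ≥ 8: [(8,0) (9,0) (19,7) (20,13) (15,20) (12,20) (8,16)]
2. After x ≤ 18: [(8,0) (9,0) (18,63/10) (18,79/5) (15,20) (12,20) (8,16)]
3. After y ≥ 2: [(8,2) (83/7,2) (18,63/10) (18,79/5) (15,20) (12,20) (8,16)]
4. After y ≤ 15: [(8,15) (8,2) (83/7,2) (18,63/10) (18,15)]
5. Canonical ring: [(8,2) (83/7,2) (18,63/10) (18,15) (8,15)]

Clipped polygon: [(8,2) (83/7,2) (18,63/10) (18,15) (8,15)]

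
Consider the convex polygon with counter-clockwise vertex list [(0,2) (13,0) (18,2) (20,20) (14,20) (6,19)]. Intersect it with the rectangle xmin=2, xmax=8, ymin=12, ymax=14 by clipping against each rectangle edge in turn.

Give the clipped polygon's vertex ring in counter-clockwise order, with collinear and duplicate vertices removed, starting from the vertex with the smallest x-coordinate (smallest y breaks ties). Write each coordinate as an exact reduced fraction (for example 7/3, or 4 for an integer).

1. After x ≥ 2: [(2,23/3) (2,22/13) (13,0) (18,2) (20,20) (14,20) (6,19)]
2. After x ≤ 8: [(2,23/3) (2,22/13) (8,10/13) (8,77/4) (6,19)]
3. After y ≥ 12: [(60/17,12) (8,12) (8,77/4) (6,19)]
4. After y ≤ 14: [(72/17,14) (60/17,12) (8,12) (8,14)]
5. Canonical ring: [(60/17,12) (8,12) (8,14) (72/17,14)]

Clipped polygon: [(60/17,12) (8,12) (8,14) (72/17,14)]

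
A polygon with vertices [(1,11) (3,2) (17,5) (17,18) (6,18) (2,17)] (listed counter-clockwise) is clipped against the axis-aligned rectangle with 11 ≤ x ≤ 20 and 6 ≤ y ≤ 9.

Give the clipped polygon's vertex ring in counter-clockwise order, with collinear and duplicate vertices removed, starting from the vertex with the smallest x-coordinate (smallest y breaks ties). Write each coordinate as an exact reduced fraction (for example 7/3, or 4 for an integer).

Clipped polygon: [(11,6) (17,6) (17,9) (11,9)]

1. After x ≥ 11: [(11,26/7) (17,5) (17,18) (11,18)]
2. After x ≤ 20: [(11,26/7) (17,5) (17,18) (11,18)]
3. After y ≥ 6: [(11,6) (17,6) (17,18) (11,18)]
4. After y ≤ 9: [(11,9) (11,6) (17,6) (17,9)]
5. Canonical ring: [(11,6) (17,6) (17,9) (11,9)]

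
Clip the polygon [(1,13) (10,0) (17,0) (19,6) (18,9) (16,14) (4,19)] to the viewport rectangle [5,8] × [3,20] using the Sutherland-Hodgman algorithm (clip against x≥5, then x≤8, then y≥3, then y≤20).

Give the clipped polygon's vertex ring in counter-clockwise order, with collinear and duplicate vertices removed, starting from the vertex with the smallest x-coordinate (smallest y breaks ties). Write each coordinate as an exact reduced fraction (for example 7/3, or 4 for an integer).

Clipped polygon: [(5,65/9) (103/13,3) (8,3) (8,52/3) (5,223/12)]

1. After x ≥ 5: [(5,65/9) (10,0) (17,0) (19,6) (18,9) (16,14) (5,223/12)]
2. After x ≤ 8: [(5,65/9) (8,26/9) (8,52/3) (5,223/12)]
3. After y ≥ 3: [(5,65/9) (103/13,3) (8,3) (8,52/3) (5,223/12)]
4. After y ≤ 20: [(5,65/9) (103/13,3) (8,3) (8,52/3) (5,223/12)]
5. Canonical ring: [(5,65/9) (103/13,3) (8,3) (8,52/3) (5,223/12)]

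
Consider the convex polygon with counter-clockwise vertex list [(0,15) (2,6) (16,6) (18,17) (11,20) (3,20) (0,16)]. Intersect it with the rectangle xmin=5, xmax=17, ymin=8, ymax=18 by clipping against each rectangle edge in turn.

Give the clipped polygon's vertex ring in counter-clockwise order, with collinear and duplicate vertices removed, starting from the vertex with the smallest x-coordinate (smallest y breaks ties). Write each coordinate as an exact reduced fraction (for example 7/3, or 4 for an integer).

Clipped polygon: [(5,8) (180/11,8) (17,23/2) (17,122/7) (47/3,18) (5,18)]

1. After x ≥ 5: [(5,6) (16,6) (18,17) (11,20) (5,20)]
2. After x ≤ 17: [(5,6) (16,6) (17,23/2) (17,122/7) (11,20) (5,20)]
3. After y ≥ 8: [(5,8) (180/11,8) (17,23/2) (17,122/7) (11,20) (5,20)]
4. After y ≤ 18: [(5,18) (5,8) (180/11,8) (17,23/2) (17,122/7) (47/3,18)]
5. Canonical ring: [(5,8) (180/11,8) (17,23/2) (17,122/7) (47/3,18) (5,18)]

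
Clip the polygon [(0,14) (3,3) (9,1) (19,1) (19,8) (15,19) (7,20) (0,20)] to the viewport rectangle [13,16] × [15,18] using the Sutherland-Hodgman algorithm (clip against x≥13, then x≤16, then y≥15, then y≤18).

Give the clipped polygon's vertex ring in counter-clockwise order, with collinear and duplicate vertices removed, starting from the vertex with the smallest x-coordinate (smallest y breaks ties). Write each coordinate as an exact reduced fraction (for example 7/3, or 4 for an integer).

Clipped polygon: [(13,15) (16,15) (16,65/4) (169/11,18) (13,18)]

1. After x ≥ 13: [(13,1) (19,1) (19,8) (15,19) (13,77/4)]
2. After x ≤ 16: [(13,1) (16,1) (16,65/4) (15,19) (13,77/4)]
3. After y ≥ 15: [(13,15) (16,15) (16,65/4) (15,19) (13,77/4)]
4. After y ≤ 18: [(13,18) (13,15) (16,15) (16,65/4) (169/11,18)]
5. Canonical ring: [(13,15) (16,15) (16,65/4) (169/11,18) (13,18)]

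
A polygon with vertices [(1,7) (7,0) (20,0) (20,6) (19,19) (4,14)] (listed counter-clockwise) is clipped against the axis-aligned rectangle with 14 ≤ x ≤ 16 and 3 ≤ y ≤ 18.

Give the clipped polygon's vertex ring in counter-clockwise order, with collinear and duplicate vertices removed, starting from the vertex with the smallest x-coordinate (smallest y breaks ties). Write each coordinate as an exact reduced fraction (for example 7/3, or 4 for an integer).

Clipped polygon: [(14,3) (16,3) (16,18) (14,52/3)]

1. After x ≥ 14: [(14,0) (20,0) (20,6) (19,19) (14,52/3)]
2. After x ≤ 16: [(14,0) (16,0) (16,18) (14,52/3)]
3. After y ≥ 3: [(14,3) (16,3) (16,18) (14,52/3)]
4. After y ≤ 18: [(14,3) (16,3) (16,18) (14,52/3)]
5. Canonical ring: [(14,3) (16,3) (16,18) (14,52/3)]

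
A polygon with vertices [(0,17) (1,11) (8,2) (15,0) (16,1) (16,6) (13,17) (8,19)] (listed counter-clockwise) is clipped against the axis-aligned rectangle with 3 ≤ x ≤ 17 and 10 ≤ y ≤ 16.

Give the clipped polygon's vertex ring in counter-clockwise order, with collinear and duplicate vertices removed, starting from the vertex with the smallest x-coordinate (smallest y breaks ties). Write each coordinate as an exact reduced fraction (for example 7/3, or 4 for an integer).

Clipped polygon: [(3,10) (164/11,10) (146/11,16) (3,16)]

1. After x ≥ 3: [(3,71/4) (3,59/7) (8,2) (15,0) (16,1) (16,6) (13,17) (8,19)]
2. After x ≤ 17: [(3,71/4) (3,59/7) (8,2) (15,0) (16,1) (16,6) (13,17) (8,19)]
3. After y ≥ 10: [(3,71/4) (3,10) (164/11,10) (13,17) (8,19)]
4. After y ≤ 16: [(3,16) (3,10) (164/11,10) (146/11,16)]
5. Canonical ring: [(3,10) (164/11,10) (146/11,16) (3,16)]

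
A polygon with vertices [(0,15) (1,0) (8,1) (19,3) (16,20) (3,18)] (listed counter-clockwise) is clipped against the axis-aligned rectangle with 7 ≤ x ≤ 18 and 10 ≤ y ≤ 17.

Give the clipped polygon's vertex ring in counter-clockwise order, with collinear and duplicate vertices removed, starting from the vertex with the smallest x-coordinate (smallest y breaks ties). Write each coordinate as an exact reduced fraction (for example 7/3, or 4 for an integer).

1. After x ≥ 7: [(7,6/7) (8,1) (19,3) (16,20) (7,242/13)]
2. After x ≤ 18: [(7,6/7) (8,1) (18,31/11) (18,26/3) (16,20) (7,242/13)]
3. After y ≥ 10: [(7,10) (302/17,10) (16,20) (7,242/13)]
4. After y ≤ 17: [(7,17) (7,10) (302/17,10) (281/17,17)]
5. Canonical ring: [(7,10) (302/17,10) (281/17,17) (7,17)]

Clipped polygon: [(7,10) (302/17,10) (281/17,17) (7,17)]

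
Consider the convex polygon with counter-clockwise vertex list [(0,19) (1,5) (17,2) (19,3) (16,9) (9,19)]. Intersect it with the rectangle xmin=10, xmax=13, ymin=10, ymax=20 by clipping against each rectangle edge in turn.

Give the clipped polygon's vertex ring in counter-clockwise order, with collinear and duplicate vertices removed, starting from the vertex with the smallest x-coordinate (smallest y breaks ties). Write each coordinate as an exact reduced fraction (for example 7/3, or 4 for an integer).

Clipped polygon: [(10,10) (13,10) (13,93/7) (10,123/7)]

1. After x ≥ 10: [(10,53/16) (17,2) (19,3) (16,9) (10,123/7)]
2. After x ≤ 13: [(10,53/16) (13,11/4) (13,93/7) (10,123/7)]
3. After y ≥ 10: [(10,10) (13,10) (13,93/7) (10,123/7)]
4. After y ≤ 20: [(10,10) (13,10) (13,93/7) (10,123/7)]
5. Canonical ring: [(10,10) (13,10) (13,93/7) (10,123/7)]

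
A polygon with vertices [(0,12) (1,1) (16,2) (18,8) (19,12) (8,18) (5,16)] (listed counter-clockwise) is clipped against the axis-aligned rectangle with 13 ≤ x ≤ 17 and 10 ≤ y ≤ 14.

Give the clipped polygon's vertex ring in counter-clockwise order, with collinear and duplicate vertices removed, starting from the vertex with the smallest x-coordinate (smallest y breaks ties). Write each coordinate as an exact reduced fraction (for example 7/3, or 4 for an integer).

Clipped polygon: [(13,10) (17,10) (17,144/11) (46/3,14) (13,14)]

1. After x ≥ 13: [(13,9/5) (16,2) (18,8) (19,12) (13,168/11)]
2. After x ≤ 17: [(13,9/5) (16,2) (17,5) (17,144/11) (13,168/11)]
3. After y ≥ 10: [(13,10) (17,10) (17,144/11) (13,168/11)]
4. After y ≤ 14: [(13,14) (13,10) (17,10) (17,144/11) (46/3,14)]
5. Canonical ring: [(13,10) (17,10) (17,144/11) (46/3,14) (13,14)]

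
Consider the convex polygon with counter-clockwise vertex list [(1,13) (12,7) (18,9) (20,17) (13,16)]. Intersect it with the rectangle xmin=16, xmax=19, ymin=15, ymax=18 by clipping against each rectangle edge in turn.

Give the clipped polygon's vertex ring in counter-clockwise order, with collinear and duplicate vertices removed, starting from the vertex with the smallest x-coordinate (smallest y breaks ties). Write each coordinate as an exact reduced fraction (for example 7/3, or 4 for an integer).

Clipped polygon: [(16,15) (19,15) (19,118/7) (16,115/7)]

1. After x ≥ 16: [(16,25/3) (18,9) (20,17) (16,115/7)]
2. After x ≤ 19: [(16,25/3) (18,9) (19,13) (19,118/7) (16,115/7)]
3. After y ≥ 15: [(16,15) (19,15) (19,118/7) (16,115/7)]
4. After y ≤ 18: [(16,15) (19,15) (19,118/7) (16,115/7)]
5. Canonical ring: [(16,15) (19,15) (19,118/7) (16,115/7)]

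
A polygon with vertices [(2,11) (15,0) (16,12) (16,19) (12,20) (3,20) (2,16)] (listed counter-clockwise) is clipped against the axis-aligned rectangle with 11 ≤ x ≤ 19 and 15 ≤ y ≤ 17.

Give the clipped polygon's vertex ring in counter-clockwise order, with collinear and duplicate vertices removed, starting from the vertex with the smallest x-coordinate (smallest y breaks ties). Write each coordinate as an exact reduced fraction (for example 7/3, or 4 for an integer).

1. After x ≥ 11: [(11,44/13) (15,0) (16,12) (16,19) (12,20) (11,20)]
2. After x ≤ 19: [(11,44/13) (15,0) (16,12) (16,19) (12,20) (11,20)]
3. After y ≥ 15: [(11,15) (16,15) (16,19) (12,20) (11,20)]
4. After y ≤ 17: [(11,17) (11,15) (16,15) (16,17)]
5. Canonical ring: [(11,15) (16,15) (16,17) (11,17)]

Clipped polygon: [(11,15) (16,15) (16,17) (11,17)]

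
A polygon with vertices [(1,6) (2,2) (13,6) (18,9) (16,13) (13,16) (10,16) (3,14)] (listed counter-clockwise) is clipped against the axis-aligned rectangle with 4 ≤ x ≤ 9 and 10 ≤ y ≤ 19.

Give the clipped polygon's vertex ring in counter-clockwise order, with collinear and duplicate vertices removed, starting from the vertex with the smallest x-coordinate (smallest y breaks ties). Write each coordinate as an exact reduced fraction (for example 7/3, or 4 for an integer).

1. After x ≥ 4: [(4,30/11) (13,6) (18,9) (16,13) (13,16) (10,16) (4,100/7)]
2. After x ≤ 9: [(4,30/11) (9,50/11) (9,110/7) (4,100/7)]
3. After y ≥ 10: [(4,10) (9,10) (9,110/7) (4,100/7)]
4. After y ≤ 19: [(4,10) (9,10) (9,110/7) (4,100/7)]
5. Canonical ring: [(4,10) (9,10) (9,110/7) (4,100/7)]

Clipped polygon: [(4,10) (9,10) (9,110/7) (4,100/7)]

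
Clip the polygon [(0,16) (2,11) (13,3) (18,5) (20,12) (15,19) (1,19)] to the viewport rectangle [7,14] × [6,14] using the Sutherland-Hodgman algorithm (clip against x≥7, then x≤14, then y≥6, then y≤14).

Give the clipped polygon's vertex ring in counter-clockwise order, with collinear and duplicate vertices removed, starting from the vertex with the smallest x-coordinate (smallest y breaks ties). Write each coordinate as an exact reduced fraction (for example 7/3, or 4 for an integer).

Clipped polygon: [(7,81/11) (71/8,6) (14,6) (14,14) (7,14)]

1. After x ≥ 7: [(7,81/11) (13,3) (18,5) (20,12) (15,19) (7,19)]
2. After x ≤ 14: [(7,81/11) (13,3) (14,17/5) (14,19) (7,19)]
3. After y ≥ 6: [(7,81/11) (71/8,6) (14,6) (14,19) (7,19)]
4. After y ≤ 14: [(7,14) (7,81/11) (71/8,6) (14,6) (14,14)]
5. Canonical ring: [(7,81/11) (71/8,6) (14,6) (14,14) (7,14)]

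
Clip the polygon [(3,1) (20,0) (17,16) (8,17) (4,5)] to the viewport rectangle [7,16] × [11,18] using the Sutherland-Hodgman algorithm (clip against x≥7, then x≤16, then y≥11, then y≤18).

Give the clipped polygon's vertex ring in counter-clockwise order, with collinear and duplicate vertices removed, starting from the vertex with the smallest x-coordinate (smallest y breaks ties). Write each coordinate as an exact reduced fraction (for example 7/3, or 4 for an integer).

1. After x ≥ 7: [(7,13/17) (20,0) (17,16) (8,17) (7,14)]
2. After x ≤ 16: [(7,13/17) (16,4/17) (16,145/9) (8,17) (7,14)]
3. After y ≥ 11: [(7,11) (16,11) (16,145/9) (8,17) (7,14)]
4. After y ≤ 18: [(7,11) (16,11) (16,145/9) (8,17) (7,14)]
5. Canonical ring: [(7,11) (16,11) (16,145/9) (8,17) (7,14)]

Clipped polygon: [(7,11) (16,11) (16,145/9) (8,17) (7,14)]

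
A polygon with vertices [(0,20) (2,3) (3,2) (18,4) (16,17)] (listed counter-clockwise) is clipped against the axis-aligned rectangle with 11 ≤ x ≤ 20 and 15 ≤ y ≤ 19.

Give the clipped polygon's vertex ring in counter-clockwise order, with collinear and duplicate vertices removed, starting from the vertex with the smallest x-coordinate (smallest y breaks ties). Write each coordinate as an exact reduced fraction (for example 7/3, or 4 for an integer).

Clipped polygon: [(11,15) (212/13,15) (16,17) (11,287/16)]

1. After x ≥ 11: [(11,287/16) (11,46/15) (18,4) (16,17)]
2. After x ≤ 20: [(11,287/16) (11,46/15) (18,4) (16,17)]
3. After y ≥ 15: [(11,287/16) (11,15) (212/13,15) (16,17)]
4. After y ≤ 19: [(11,287/16) (11,15) (212/13,15) (16,17)]
5. Canonical ring: [(11,15) (212/13,15) (16,17) (11,287/16)]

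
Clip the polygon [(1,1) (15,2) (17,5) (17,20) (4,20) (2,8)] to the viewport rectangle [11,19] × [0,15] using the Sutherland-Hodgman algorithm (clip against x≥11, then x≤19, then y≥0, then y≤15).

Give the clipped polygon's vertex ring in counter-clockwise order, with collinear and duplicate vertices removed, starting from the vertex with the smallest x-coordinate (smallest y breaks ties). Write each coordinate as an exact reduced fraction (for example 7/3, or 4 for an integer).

Clipped polygon: [(11,12/7) (15,2) (17,5) (17,15) (11,15)]

1. After x ≥ 11: [(11,12/7) (15,2) (17,5) (17,20) (11,20)]
2. After x ≤ 19: [(11,12/7) (15,2) (17,5) (17,20) (11,20)]
3. After y ≥ 0: [(11,12/7) (15,2) (17,5) (17,20) (11,20)]
4. After y ≤ 15: [(11,15) (11,12/7) (15,2) (17,5) (17,15)]
5. Canonical ring: [(11,12/7) (15,2) (17,5) (17,15) (11,15)]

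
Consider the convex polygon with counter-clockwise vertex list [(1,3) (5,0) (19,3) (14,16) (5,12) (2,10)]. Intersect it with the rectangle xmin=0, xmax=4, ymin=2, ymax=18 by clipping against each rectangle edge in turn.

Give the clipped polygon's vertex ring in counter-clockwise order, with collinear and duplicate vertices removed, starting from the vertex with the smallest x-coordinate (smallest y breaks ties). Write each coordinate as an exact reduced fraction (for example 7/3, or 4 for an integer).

1. After x ≥ 0: [(1,3) (5,0) (19,3) (14,16) (5,12) (2,10)]
2. After x ≤ 4: [(1,3) (4,3/4) (4,34/3) (2,10)]
3. After y ≥ 2: [(1,3) (7/3,2) (4,2) (4,34/3) (2,10)]
4. After y ≤ 18: [(1,3) (7/3,2) (4,2) (4,34/3) (2,10)]
5. Canonical ring: [(1,3) (7/3,2) (4,2) (4,34/3) (2,10)]

Clipped polygon: [(1,3) (7/3,2) (4,2) (4,34/3) (2,10)]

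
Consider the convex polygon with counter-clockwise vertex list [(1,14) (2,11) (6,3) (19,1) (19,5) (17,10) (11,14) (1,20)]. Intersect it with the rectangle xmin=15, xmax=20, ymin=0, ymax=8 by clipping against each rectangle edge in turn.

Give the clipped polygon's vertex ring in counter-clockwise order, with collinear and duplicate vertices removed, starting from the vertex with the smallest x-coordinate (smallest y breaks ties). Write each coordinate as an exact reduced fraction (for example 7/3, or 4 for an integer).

1. After x ≥ 15: [(15,21/13) (19,1) (19,5) (17,10) (15,34/3)]
2. After x ≤ 20: [(15,21/13) (19,1) (19,5) (17,10) (15,34/3)]
3. After y ≥ 0: [(15,21/13) (19,1) (19,5) (17,10) (15,34/3)]
4. After y ≤ 8: [(15,8) (15,21/13) (19,1) (19,5) (89/5,8)]
5. Canonical ring: [(15,21/13) (19,1) (19,5) (89/5,8) (15,8)]

Clipped polygon: [(15,21/13) (19,1) (19,5) (89/5,8) (15,8)]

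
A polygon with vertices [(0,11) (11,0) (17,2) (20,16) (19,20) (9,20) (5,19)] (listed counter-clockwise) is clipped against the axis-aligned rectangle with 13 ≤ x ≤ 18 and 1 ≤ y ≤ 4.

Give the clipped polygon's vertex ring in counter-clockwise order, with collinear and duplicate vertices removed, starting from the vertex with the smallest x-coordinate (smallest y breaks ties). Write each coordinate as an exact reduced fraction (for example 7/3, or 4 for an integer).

Clipped polygon: [(13,1) (14,1) (17,2) (122/7,4) (13,4)]

1. After x ≥ 13: [(13,2/3) (17,2) (20,16) (19,20) (13,20)]
2. After x ≤ 18: [(13,2/3) (17,2) (18,20/3) (18,20) (13,20)]
3. After y ≥ 1: [(13,1) (14,1) (17,2) (18,20/3) (18,20) (13,20)]
4. After y ≤ 4: [(13,4) (13,1) (14,1) (17,2) (122/7,4)]
5. Canonical ring: [(13,1) (14,1) (17,2) (122/7,4) (13,4)]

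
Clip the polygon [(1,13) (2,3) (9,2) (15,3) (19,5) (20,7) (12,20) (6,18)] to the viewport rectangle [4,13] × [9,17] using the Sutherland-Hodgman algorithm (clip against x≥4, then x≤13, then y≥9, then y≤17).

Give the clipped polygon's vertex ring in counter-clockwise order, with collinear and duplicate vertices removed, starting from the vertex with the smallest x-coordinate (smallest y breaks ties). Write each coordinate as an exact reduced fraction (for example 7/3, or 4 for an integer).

Clipped polygon: [(4,9) (13,9) (13,17) (5,17) (4,16)]

1. After x ≥ 4: [(4,16) (4,19/7) (9,2) (15,3) (19,5) (20,7) (12,20) (6,18)]
2. After x ≤ 13: [(4,16) (4,19/7) (9,2) (13,8/3) (13,147/8) (12,20) (6,18)]
3. After y ≥ 9: [(4,16) (4,9) (13,9) (13,147/8) (12,20) (6,18)]
4. After y ≤ 17: [(5,17) (4,16) (4,9) (13,9) (13,17)]
5. Canonical ring: [(4,9) (13,9) (13,17) (5,17) (4,16)]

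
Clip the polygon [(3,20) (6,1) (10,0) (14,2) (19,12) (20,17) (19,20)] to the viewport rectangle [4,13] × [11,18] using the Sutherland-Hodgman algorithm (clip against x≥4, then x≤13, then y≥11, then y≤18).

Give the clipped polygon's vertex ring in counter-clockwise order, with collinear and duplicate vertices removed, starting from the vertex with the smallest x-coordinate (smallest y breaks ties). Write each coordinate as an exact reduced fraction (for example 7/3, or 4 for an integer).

1. After x ≥ 4: [(4,20) (4,41/3) (6,1) (10,0) (14,2) (19,12) (20,17) (19,20)]
2. After x ≤ 13: [(13,20) (4,20) (4,41/3) (6,1) (10,0) (13,3/2)]
3. After y ≥ 11: [(13,11) (13,20) (4,20) (4,41/3) (84/19,11)]
4. After y ≤ 18: [(13,11) (13,18) (4,18) (4,41/3) (84/19,11)]
5. Canonical ring: [(4,41/3) (84/19,11) (13,11) (13,18) (4,18)]

Clipped polygon: [(4,41/3) (84/19,11) (13,11) (13,18) (4,18)]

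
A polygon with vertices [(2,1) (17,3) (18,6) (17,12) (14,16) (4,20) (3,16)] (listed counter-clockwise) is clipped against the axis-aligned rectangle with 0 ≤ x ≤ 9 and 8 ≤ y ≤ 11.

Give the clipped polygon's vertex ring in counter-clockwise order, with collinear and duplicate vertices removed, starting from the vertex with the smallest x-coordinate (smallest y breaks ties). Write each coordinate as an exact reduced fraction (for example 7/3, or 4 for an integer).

1. After x ≥ 0: [(2,1) (17,3) (18,6) (17,12) (14,16) (4,20) (3,16)]
2. After x ≤ 9: [(2,1) (9,29/15) (9,18) (4,20) (3,16)]
3. After y ≥ 8: [(37/15,8) (9,8) (9,18) (4,20) (3,16)]
4. After y ≤ 11: [(8/3,11) (37/15,8) (9,8) (9,11)]
5. Canonical ring: [(37/15,8) (9,8) (9,11) (8/3,11)]

Clipped polygon: [(37/15,8) (9,8) (9,11) (8/3,11)]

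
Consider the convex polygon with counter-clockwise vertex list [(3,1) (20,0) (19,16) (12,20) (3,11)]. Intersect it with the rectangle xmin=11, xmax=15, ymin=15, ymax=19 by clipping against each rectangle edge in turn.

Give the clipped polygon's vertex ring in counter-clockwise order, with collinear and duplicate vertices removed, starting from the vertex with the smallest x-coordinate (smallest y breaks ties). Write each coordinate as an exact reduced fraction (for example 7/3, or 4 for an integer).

1. After x ≥ 11: [(11,9/17) (20,0) (19,16) (12,20) (11,19)]
2. After x ≤ 15: [(11,9/17) (15,5/17) (15,128/7) (12,20) (11,19)]
3. After y ≥ 15: [(11,15) (15,15) (15,128/7) (12,20) (11,19)]
4. After y ≤ 19: [(11,15) (15,15) (15,128/7) (55/4,19) (11,19) (11,19)]
5. Canonical ring: [(11,15) (15,15) (15,128/7) (55/4,19) (11,19)]

Clipped polygon: [(11,15) (15,15) (15,128/7) (55/4,19) (11,19)]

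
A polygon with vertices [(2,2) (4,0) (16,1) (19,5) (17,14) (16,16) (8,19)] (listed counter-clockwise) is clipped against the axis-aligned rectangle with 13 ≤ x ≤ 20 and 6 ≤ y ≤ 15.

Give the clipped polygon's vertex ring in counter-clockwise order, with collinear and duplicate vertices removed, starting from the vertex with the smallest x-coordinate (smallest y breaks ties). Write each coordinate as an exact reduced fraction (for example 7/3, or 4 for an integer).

1. After x ≥ 13: [(13,3/4) (16,1) (19,5) (17,14) (16,16) (13,137/8)]
2. After x ≤ 20: [(13,3/4) (16,1) (19,5) (17,14) (16,16) (13,137/8)]
3. After y ≥ 6: [(13,6) (169/9,6) (17,14) (16,16) (13,137/8)]
4. After y ≤ 15: [(13,15) (13,6) (169/9,6) (17,14) (33/2,15)]
5. Canonical ring: [(13,6) (169/9,6) (17,14) (33/2,15) (13,15)]

Clipped polygon: [(13,6) (169/9,6) (17,14) (33/2,15) (13,15)]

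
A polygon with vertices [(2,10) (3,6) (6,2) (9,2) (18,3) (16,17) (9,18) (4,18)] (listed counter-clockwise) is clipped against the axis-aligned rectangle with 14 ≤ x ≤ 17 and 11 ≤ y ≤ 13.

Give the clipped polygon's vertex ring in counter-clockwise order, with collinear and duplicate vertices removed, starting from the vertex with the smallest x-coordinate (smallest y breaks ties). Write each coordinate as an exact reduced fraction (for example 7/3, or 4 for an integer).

1. After x ≥ 14: [(14,23/9) (18,3) (16,17) (14,121/7)]
2. After x ≤ 17: [(14,23/9) (17,26/9) (17,10) (16,17) (14,121/7)]
3. After y ≥ 11: [(14,11) (118/7,11) (16,17) (14,121/7)]
4. After y ≤ 13: [(14,13) (14,11) (118/7,11) (116/7,13)]
5. Canonical ring: [(14,11) (118/7,11) (116/7,13) (14,13)]

Clipped polygon: [(14,11) (118/7,11) (116/7,13) (14,13)]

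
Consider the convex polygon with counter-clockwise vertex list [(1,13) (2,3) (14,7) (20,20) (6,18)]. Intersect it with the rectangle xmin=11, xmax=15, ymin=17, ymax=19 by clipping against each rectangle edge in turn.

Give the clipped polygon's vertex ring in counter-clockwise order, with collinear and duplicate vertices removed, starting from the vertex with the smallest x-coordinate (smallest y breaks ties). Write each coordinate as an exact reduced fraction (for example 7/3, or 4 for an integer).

1. After x ≥ 11: [(11,6) (14,7) (20,20) (11,131/7)]
2. After x ≤ 15: [(11,6) (14,7) (15,55/6) (15,135/7) (11,131/7)]
3. After y ≥ 17: [(11,17) (15,17) (15,135/7) (11,131/7)]
4. After y ≤ 19: [(11,17) (15,17) (15,19) (13,19) (11,131/7)]
5. Canonical ring: [(11,17) (15,17) (15,19) (13,19) (11,131/7)]

Clipped polygon: [(11,17) (15,17) (15,19) (13,19) (11,131/7)]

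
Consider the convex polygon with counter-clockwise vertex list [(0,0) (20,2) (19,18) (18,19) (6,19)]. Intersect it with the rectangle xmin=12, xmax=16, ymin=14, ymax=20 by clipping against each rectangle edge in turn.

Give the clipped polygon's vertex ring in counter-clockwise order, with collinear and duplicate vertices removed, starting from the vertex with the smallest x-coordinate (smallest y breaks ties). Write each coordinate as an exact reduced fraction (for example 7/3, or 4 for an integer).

Clipped polygon: [(12,14) (16,14) (16,19) (12,19)]

1. After x ≥ 12: [(12,6/5) (20,2) (19,18) (18,19) (12,19)]
2. After x ≤ 16: [(12,6/5) (16,8/5) (16,19) (12,19)]
3. After y ≥ 14: [(12,14) (16,14) (16,19) (12,19)]
4. After y ≤ 20: [(12,14) (16,14) (16,19) (12,19)]
5. Canonical ring: [(12,14) (16,14) (16,19) (12,19)]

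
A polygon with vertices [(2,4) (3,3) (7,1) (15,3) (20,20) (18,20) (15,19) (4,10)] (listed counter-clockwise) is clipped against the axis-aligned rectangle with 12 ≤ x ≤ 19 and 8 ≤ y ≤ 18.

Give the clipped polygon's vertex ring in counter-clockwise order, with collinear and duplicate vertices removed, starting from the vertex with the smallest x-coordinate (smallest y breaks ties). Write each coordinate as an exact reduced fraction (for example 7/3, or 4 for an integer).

1. After x ≥ 12: [(12,9/4) (15,3) (20,20) (18,20) (15,19) (12,182/11)]
2. After x ≤ 19: [(12,9/4) (15,3) (19,83/5) (19,20) (18,20) (15,19) (12,182/11)]
3. After y ≥ 8: [(12,8) (280/17,8) (19,83/5) (19,20) (18,20) (15,19) (12,182/11)]
4. After y ≤ 18: [(12,8) (280/17,8) (19,83/5) (19,18) (124/9,18) (12,182/11)]
5. Canonical ring: [(12,8) (280/17,8) (19,83/5) (19,18) (124/9,18) (12,182/11)]

Clipped polygon: [(12,8) (280/17,8) (19,83/5) (19,18) (124/9,18) (12,182/11)]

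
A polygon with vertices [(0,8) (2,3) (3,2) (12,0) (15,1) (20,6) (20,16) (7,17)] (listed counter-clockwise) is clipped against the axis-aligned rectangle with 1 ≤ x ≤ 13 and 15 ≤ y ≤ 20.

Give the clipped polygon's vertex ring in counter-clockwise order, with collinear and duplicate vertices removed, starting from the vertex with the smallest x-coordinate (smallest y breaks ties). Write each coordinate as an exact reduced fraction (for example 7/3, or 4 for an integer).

1. After x ≥ 1: [(1,65/7) (1,11/2) (2,3) (3,2) (12,0) (15,1) (20,6) (20,16) (7,17)]
2. After x ≤ 13: [(1,65/7) (1,11/2) (2,3) (3,2) (12,0) (13,1/3) (13,215/13) (7,17)]
3. After y ≥ 15: [(49/9,15) (13,15) (13,215/13) (7,17)]
4. After y ≤ 20: [(49/9,15) (13,15) (13,215/13) (7,17)]
5. Canonical ring: [(49/9,15) (13,15) (13,215/13) (7,17)]

Clipped polygon: [(49/9,15) (13,15) (13,215/13) (7,17)]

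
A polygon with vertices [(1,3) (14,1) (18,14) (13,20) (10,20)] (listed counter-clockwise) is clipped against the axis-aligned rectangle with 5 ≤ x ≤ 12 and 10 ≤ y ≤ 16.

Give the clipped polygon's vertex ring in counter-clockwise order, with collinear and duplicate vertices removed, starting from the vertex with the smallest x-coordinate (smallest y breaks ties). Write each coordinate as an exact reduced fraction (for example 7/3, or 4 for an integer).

Clipped polygon: [(5,10) (12,10) (12,16) (134/17,16) (5,95/9)]

1. After x ≥ 5: [(5,95/9) (5,31/13) (14,1) (18,14) (13,20) (10,20)]
2. After x ≤ 12: [(5,95/9) (5,31/13) (12,17/13) (12,20) (10,20)]
3. After y ≥ 10: [(5,95/9) (5,10) (12,10) (12,20) (10,20)]
4. After y ≤ 16: [(134/17,16) (5,95/9) (5,10) (12,10) (12,16)]
5. Canonical ring: [(5,10) (12,10) (12,16) (134/17,16) (5,95/9)]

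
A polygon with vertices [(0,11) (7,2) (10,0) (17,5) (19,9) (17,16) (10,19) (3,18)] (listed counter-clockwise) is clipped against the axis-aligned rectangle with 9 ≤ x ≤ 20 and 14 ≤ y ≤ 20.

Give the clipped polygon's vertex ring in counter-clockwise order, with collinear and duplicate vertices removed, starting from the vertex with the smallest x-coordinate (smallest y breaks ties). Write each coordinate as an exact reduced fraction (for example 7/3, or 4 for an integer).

Clipped polygon: [(9,14) (123/7,14) (17,16) (10,19) (9,132/7)]

1. After x ≥ 9: [(9,2/3) (10,0) (17,5) (19,9) (17,16) (10,19) (9,132/7)]
2. After x ≤ 20: [(9,2/3) (10,0) (17,5) (19,9) (17,16) (10,19) (9,132/7)]
3. After y ≥ 14: [(9,14) (123/7,14) (17,16) (10,19) (9,132/7)]
4. After y ≤ 20: [(9,14) (123/7,14) (17,16) (10,19) (9,132/7)]
5. Canonical ring: [(9,14) (123/7,14) (17,16) (10,19) (9,132/7)]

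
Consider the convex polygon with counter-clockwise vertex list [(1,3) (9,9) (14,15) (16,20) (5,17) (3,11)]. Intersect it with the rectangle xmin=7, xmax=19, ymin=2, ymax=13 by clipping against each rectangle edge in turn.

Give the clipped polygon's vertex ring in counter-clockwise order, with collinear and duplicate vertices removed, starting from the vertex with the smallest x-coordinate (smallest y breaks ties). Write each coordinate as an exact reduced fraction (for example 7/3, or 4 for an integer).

Clipped polygon: [(7,15/2) (9,9) (37/3,13) (7,13)]

1. After x ≥ 7: [(7,15/2) (9,9) (14,15) (16,20) (7,193/11)]
2. After x ≤ 19: [(7,15/2) (9,9) (14,15) (16,20) (7,193/11)]
3. After y ≥ 2: [(7,15/2) (9,9) (14,15) (16,20) (7,193/11)]
4. After y ≤ 13: [(7,13) (7,15/2) (9,9) (37/3,13)]
5. Canonical ring: [(7,15/2) (9,9) (37/3,13) (7,13)]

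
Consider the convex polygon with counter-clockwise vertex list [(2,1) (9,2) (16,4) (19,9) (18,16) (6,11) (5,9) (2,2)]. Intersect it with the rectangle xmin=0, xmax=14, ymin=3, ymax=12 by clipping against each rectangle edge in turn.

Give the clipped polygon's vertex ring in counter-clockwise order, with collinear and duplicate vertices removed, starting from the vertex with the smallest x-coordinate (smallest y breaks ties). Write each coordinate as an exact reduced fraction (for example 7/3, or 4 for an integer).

Clipped polygon: [(17/7,3) (25/2,3) (14,24/7) (14,12) (42/5,12) (6,11) (5,9)]

1. After x ≥ 0: [(2,1) (9,2) (16,4) (19,9) (18,16) (6,11) (5,9) (2,2)]
2. After x ≤ 14: [(2,1) (9,2) (14,24/7) (14,43/3) (6,11) (5,9) (2,2)]
3. After y ≥ 3: [(25/2,3) (14,24/7) (14,43/3) (6,11) (5,9) (17/7,3)]
4. After y ≤ 12: [(25/2,3) (14,24/7) (14,12) (42/5,12) (6,11) (5,9) (17/7,3)]
5. Canonical ring: [(17/7,3) (25/2,3) (14,24/7) (14,12) (42/5,12) (6,11) (5,9)]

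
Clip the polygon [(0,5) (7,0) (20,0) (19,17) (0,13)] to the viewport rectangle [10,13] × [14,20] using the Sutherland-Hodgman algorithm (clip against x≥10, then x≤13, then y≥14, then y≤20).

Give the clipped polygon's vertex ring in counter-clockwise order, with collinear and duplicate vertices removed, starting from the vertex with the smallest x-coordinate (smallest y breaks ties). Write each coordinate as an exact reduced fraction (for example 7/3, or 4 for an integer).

1. After x ≥ 10: [(10,0) (20,0) (19,17) (10,287/19)]
2. After x ≤ 13: [(10,0) (13,0) (13,299/19) (10,287/19)]
3. After y ≥ 14: [(10,14) (13,14) (13,299/19) (10,287/19)]
4. After y ≤ 20: [(10,14) (13,14) (13,299/19) (10,287/19)]
5. Canonical ring: [(10,14) (13,14) (13,299/19) (10,287/19)]

Clipped polygon: [(10,14) (13,14) (13,299/19) (10,287/19)]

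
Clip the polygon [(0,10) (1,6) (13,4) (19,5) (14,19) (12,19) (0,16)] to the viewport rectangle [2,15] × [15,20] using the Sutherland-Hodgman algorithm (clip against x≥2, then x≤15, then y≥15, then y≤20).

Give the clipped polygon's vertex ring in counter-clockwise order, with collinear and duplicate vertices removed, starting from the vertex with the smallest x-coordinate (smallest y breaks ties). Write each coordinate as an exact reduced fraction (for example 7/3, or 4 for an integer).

1. After x ≥ 2: [(2,35/6) (13,4) (19,5) (14,19) (12,19) (2,33/2)]
2. After x ≤ 15: [(2,35/6) (13,4) (15,13/3) (15,81/5) (14,19) (12,19) (2,33/2)]
3. After y ≥ 15: [(2,15) (15,15) (15,81/5) (14,19) (12,19) (2,33/2)]
4. After y ≤ 20: [(2,15) (15,15) (15,81/5) (14,19) (12,19) (2,33/2)]
5. Canonical ring: [(2,15) (15,15) (15,81/5) (14,19) (12,19) (2,33/2)]

Clipped polygon: [(2,15) (15,15) (15,81/5) (14,19) (12,19) (2,33/2)]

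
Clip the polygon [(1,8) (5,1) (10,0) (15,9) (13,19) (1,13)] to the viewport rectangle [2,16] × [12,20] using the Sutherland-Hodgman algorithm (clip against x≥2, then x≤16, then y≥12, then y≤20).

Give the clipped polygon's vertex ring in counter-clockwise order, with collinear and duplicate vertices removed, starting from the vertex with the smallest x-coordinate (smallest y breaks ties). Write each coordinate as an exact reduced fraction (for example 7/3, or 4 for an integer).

1. After x ≥ 2: [(2,25/4) (5,1) (10,0) (15,9) (13,19) (2,27/2)]
2. After x ≤ 16: [(2,25/4) (5,1) (10,0) (15,9) (13,19) (2,27/2)]
3. After y ≥ 12: [(2,12) (72/5,12) (13,19) (2,27/2)]
4. After y ≤ 20: [(2,12) (72/5,12) (13,19) (2,27/2)]
5. Canonical ring: [(2,12) (72/5,12) (13,19) (2,27/2)]

Clipped polygon: [(2,12) (72/5,12) (13,19) (2,27/2)]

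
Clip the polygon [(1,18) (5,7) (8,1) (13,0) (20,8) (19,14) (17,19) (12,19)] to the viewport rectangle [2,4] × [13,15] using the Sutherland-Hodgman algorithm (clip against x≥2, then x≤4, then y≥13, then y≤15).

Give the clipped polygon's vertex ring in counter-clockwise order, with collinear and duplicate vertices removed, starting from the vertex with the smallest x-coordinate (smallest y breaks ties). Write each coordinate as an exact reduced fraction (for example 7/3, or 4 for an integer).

Clipped polygon: [(23/11,15) (31/11,13) (4,13) (4,15)]

1. After x ≥ 2: [(2,199/11) (2,61/4) (5,7) (8,1) (13,0) (20,8) (19,14) (17,19) (12,19)]
2. After x ≤ 4: [(4,201/11) (2,199/11) (2,61/4) (4,39/4)]
3. After y ≥ 13: [(4,13) (4,201/11) (2,199/11) (2,61/4) (31/11,13)]
4. After y ≤ 15: [(4,13) (4,15) (23/11,15) (31/11,13)]
5. Canonical ring: [(23/11,15) (31/11,13) (4,13) (4,15)]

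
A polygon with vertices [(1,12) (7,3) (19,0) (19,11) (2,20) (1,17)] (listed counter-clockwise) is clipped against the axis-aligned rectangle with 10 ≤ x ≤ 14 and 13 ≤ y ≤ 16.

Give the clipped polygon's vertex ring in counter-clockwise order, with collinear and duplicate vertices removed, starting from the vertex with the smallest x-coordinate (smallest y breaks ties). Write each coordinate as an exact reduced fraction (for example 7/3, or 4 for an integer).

1. After x ≥ 10: [(10,9/4) (19,0) (19,11) (10,268/17)]
2. After x ≤ 14: [(10,9/4) (14,5/4) (14,232/17) (10,268/17)]
3. After y ≥ 13: [(10,13) (14,13) (14,232/17) (10,268/17)]
4. After y ≤ 16: [(10,13) (14,13) (14,232/17) (10,268/17)]
5. Canonical ring: [(10,13) (14,13) (14,232/17) (10,268/17)]

Clipped polygon: [(10,13) (14,13) (14,232/17) (10,268/17)]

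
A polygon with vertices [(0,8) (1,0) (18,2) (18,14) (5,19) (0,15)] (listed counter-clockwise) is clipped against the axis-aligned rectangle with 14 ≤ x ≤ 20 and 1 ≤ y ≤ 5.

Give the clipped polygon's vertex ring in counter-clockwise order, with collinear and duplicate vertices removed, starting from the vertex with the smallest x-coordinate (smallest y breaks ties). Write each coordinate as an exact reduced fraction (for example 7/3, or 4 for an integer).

Clipped polygon: [(14,26/17) (18,2) (18,5) (14,5)]

1. After x ≥ 14: [(14,26/17) (18,2) (18,14) (14,202/13)]
2. After x ≤ 20: [(14,26/17) (18,2) (18,14) (14,202/13)]
3. After y ≥ 1: [(14,26/17) (18,2) (18,14) (14,202/13)]
4. After y ≤ 5: [(14,5) (14,26/17) (18,2) (18,5)]
5. Canonical ring: [(14,26/17) (18,2) (18,5) (14,5)]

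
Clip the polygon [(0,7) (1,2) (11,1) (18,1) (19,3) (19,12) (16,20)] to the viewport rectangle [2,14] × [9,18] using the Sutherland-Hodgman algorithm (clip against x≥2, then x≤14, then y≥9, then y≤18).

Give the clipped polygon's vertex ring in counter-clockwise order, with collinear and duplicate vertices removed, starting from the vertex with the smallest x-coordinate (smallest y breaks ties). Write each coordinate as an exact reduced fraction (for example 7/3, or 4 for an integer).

1. After x ≥ 2: [(2,69/8) (2,19/10) (11,1) (18,1) (19,3) (19,12) (16,20)]
2. After x ≤ 14: [(14,147/8) (2,69/8) (2,19/10) (11,1) (14,1)]
3. After y ≥ 9: [(14,9) (14,147/8) (32/13,9)]
4. After y ≤ 18: [(14,9) (14,18) (176/13,18) (32/13,9)]
5. Canonical ring: [(32/13,9) (14,9) (14,18) (176/13,18)]

Clipped polygon: [(32/13,9) (14,9) (14,18) (176/13,18)]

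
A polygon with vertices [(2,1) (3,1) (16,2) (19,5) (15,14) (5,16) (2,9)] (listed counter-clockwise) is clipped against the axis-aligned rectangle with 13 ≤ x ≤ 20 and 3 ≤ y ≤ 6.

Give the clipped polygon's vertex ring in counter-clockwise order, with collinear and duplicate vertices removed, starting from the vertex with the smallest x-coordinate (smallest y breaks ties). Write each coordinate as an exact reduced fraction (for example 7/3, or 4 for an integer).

1. After x ≥ 13: [(13,23/13) (16,2) (19,5) (15,14) (13,72/5)]
2. After x ≤ 20: [(13,23/13) (16,2) (19,5) (15,14) (13,72/5)]
3. After y ≥ 3: [(13,3) (17,3) (19,5) (15,14) (13,72/5)]
4. After y ≤ 6: [(13,6) (13,3) (17,3) (19,5) (167/9,6)]
5. Canonical ring: [(13,3) (17,3) (19,5) (167/9,6) (13,6)]

Clipped polygon: [(13,3) (17,3) (19,5) (167/9,6) (13,6)]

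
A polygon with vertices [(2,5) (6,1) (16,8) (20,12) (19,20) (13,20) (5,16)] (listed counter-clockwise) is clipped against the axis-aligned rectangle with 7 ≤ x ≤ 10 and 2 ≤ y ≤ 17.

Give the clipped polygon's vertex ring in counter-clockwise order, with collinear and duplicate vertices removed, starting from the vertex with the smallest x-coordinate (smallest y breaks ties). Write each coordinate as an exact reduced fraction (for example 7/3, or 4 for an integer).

Clipped polygon: [(7,2) (52/7,2) (10,19/5) (10,17) (7,17)]

1. After x ≥ 7: [(7,17/10) (16,8) (20,12) (19,20) (13,20) (7,17)]
2. After x ≤ 10: [(7,17/10) (10,19/5) (10,37/2) (7,17)]
3. After y ≥ 2: [(7,2) (52/7,2) (10,19/5) (10,37/2) (7,17)]
4. After y ≤ 17: [(7,2) (52/7,2) (10,19/5) (10,17) (7,17) (7,17)]
5. Canonical ring: [(7,2) (52/7,2) (10,19/5) (10,17) (7,17)]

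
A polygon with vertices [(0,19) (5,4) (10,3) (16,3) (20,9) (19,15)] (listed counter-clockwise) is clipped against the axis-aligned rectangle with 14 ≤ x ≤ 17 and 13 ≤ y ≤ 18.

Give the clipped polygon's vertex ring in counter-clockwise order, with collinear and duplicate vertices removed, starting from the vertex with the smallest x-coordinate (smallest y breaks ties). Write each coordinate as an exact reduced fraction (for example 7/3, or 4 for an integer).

1. After x ≥ 14: [(14,305/19) (14,3) (16,3) (20,9) (19,15)]
2. After x ≤ 17: [(17,293/19) (14,305/19) (14,3) (16,3) (17,9/2)]
3. After y ≥ 13: [(17,13) (17,293/19) (14,305/19) (14,13)]
4. After y ≤ 18: [(17,13) (17,293/19) (14,305/19) (14,13)]
5. Canonical ring: [(14,13) (17,13) (17,293/19) (14,305/19)]

Clipped polygon: [(14,13) (17,13) (17,293/19) (14,305/19)]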